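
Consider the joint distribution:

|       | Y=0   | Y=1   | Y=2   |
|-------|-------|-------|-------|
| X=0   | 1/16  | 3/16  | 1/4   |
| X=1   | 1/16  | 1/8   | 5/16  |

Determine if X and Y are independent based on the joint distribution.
Marginal P(X) (row sums):
  P(X=0) = 1/16 + 3/16 + 1/4 = 1/2
  P(X=1) = 1/16 + 1/8 + 5/16 = 1/2
Marginal P(Y) (column sums):
  P(Y=0) = 1/16 + 1/16 = 1/8
  P(Y=1) = 3/16 + 1/8 = 5/16
  P(Y=2) = 1/4 + 5/16 = 9/16

X and Y are independent iff P(X=i,Y=j) = P(X=i)·P(Y=j) for every cell.
  P(X=0)·P(Y=1) = 1/2 × 5/16 = 5/32, but P(X=0,Y=1) = 3/16 ✗

No, X and Y are not independent. Quantitatively, I(X;Y) > 0:

H(X) = -[(1/2)·log₂(1/2) + (1/2)·log₂(1/2)]
  = 0.5000 + 0.5000
  = 1.0000 bits
H(Y) = -[(1/8)·log₂(1/8) + (5/16)·log₂(5/16) + (9/16)·log₂(9/16)]
  = 0.3750 + 0.5244 + 0.4669
  = 1.3663 bits
H(X,Y) = -[(1/16)·log₂(1/16) + (3/16)·log₂(3/16) + (1/4)·log₂(1/4) + (1/16)·log₂(1/16) + (1/8)·log₂(1/8) + (5/16)·log₂(5/16)]
  = 0.2500 + 0.4528 + 0.5000 + 0.2500 + 0.3750 + 0.5244
  = 2.3522 bits
I(X;Y) = H(X) + H(Y) - H(X,Y) = 1.0000 + 1.3663 - 2.3522 = 0.0141 bits > 0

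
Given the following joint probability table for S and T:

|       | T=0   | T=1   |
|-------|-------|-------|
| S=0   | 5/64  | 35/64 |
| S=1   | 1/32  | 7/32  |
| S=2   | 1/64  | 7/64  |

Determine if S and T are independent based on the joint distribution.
Marginal P(S) (row sums):
  P(S=0) = 5/64 + 35/64 = 5/8
  P(S=1) = 1/32 + 7/32 = 1/4
  P(S=2) = 1/64 + 7/64 = 1/8
Marginal P(T) (column sums):
  P(T=0) = 5/64 + 1/32 + 1/64 = 1/8
  P(T=1) = 35/64 + 7/32 + 7/64 = 7/8

S and T are independent iff P(S=i,T=j) = P(S=i)·P(T=j) for every cell.
  P(S=0)·P(T=0) = 5/8 × 1/8 = 5/64 = P(S=0,T=0) ✓
  P(S=0)·P(T=1) = 5/8 × 7/8 = 35/64 = P(S=0,T=1) ✓
  P(S=1)·P(T=0) = 1/4 × 1/8 = 1/32 = P(S=1,T=0) ✓
  P(S=1)·P(T=1) = 1/4 × 7/8 = 7/32 = P(S=1,T=1) ✓
  P(S=2)·P(T=0) = 1/8 × 1/8 = 1/64 = P(S=2,T=0) ✓
  P(S=2)·P(T=1) = 1/8 × 7/8 = 7/64 = P(S=2,T=1) ✓

Yes, S and T are independent: every cell factors, so I(S;T) = 0 bits.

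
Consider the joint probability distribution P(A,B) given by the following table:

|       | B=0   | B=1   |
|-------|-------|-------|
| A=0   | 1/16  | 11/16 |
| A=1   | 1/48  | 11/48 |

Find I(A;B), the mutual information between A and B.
Marginal P(A) (row sums):
  P(A=0) = 1/16 + 11/16 = 3/4
  P(A=1) = 1/48 + 11/48 = 1/4
Marginal P(B) (column sums):
  P(B=0) = 1/16 + 1/48 = 1/12
  P(B=1) = 11/16 + 11/48 = 11/12

H(A) = -[(3/4)·log₂(3/4) + (1/4)·log₂(1/4)]
  = 0.3113 + 0.5000
  = 0.8113 bits
H(B) = -[(1/12)·log₂(1/12) + (11/12)·log₂(11/12)]
  = 0.2987 + 0.1151
  = 0.4138 bits
H(A,B) = -[(1/16)·log₂(1/16) + (11/16)·log₂(11/16) + (1/48)·log₂(1/48) + (11/48)·log₂(11/48)]
  = 0.2500 + 0.3716 + 0.1164 + 0.4871
  = 1.2251 bits

I(A;B) = H(A) + H(B) - H(A,B)
  = 0.8113 + 0.4138 - 1.2251
  = 0.0000 bits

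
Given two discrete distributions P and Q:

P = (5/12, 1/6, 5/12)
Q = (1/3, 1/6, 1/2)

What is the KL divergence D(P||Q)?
D(P||Q) = Σ P(i) log₂(P(i)/Q(i))
  i=0: (5/12) × log₂((5/12)/(1/3)) = (5/12) × log₂(5/4) = 0.1341
  i=1: (1/6) × log₂((1/6)/(1/6)) = (1/6) × log₂(1) = 0.0000
  i=2: (5/12) × log₂((5/12)/(1/2)) = (5/12) × log₂(5/6) = -0.1096
D(P||Q) = 0.1341 + 0.0000 - 0.1096
  = 0.0245 bits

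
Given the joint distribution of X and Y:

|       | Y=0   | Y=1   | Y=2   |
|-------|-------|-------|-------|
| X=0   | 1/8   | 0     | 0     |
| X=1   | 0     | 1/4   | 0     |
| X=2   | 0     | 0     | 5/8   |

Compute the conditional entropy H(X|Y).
Marginal P(Y) (column sums):
  P(Y=0) = 1/8 + 0 + 0 = 1/8
  P(Y=1) = 0 + 1/4 + 0 = 1/4
  P(Y=2) = 0 + 0 + 5/8 = 5/8

H(X|Y) = -Σ P(X,Y)·log₂ P(X|Y), where P(X|Y) = P(X,Y) / P(Y)
  (cells with P(X,Y) = 0 contribute 0)
  (X=0,Y=0): P(X|Y) = (1/8)/(1/8) = 1;  -(1/8)·log₂(1) = 0.0000
  (X=1,Y=1): P(X|Y) = (1/4)/(1/4) = 1;  -(1/4)·log₂(1) = 0.0000
  (X=2,Y=2): P(X|Y) = (5/8)/(5/8) = 1;  -(5/8)·log₂(1) = 0.0000
H(X|Y) = 0.0000 + 0.0000 + 0.0000
  = 0.0000 bits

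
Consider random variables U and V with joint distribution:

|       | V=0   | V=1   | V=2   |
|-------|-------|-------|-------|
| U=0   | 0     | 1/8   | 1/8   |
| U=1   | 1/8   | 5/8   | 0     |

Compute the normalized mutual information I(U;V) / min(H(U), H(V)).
Marginal P(U) (row sums):
  P(U=0) = 0 + 1/8 + 1/8 = 1/4
  P(U=1) = 1/8 + 5/8 + 0 = 3/4
Marginal P(V) (column sums):
  P(V=0) = 0 + 1/8 = 1/8
  P(V=1) = 1/8 + 5/8 = 3/4
  P(V=2) = 1/8 + 0 = 1/8

H(U) = -[(1/4)·log₂(1/4) + (3/4)·log₂(3/4)]
  = 0.5000 + 0.3113
  = 0.8113 bits
H(V) = -[(1/8)·log₂(1/8) + (3/4)·log₂(3/4) + (1/8)·log₂(1/8)]
  = 0.3750 + 0.3113 + 0.3750
  = 1.0613 bits
H(U,V) = -[(1/8)·log₂(1/8) + (1/8)·log₂(1/8) + (1/8)·log₂(1/8) + (5/8)·log₂(5/8)]
  = 0.3750 + 0.3750 + 0.3750 + 0.4238
  = 1.5488 bits

I(U;V) = H(U) + H(V) - H(U,V)
  = 0.8113 + 1.0613 - 1.5488
  = 0.3238 bits

min(H(U), H(V)) = min(0.8113, 1.0613) = 0.8113 bits
Normalized MI = 0.3238 / 0.8113 = 0.3991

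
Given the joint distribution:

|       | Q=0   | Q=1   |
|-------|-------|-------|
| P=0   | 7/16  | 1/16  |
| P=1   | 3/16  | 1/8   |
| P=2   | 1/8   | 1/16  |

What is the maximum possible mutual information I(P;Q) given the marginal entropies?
The upper bound on mutual information is I(P;Q) ≤ min(H(P), H(Q)).

Marginal P(P) (row sums):
  P(P=0) = 7/16 + 1/16 = 1/2
  P(P=1) = 3/16 + 1/8 = 5/16
  P(P=2) = 1/8 + 1/16 = 3/16
Marginal P(Q) (column sums):
  P(Q=0) = 7/16 + 3/16 + 1/8 = 3/4
  P(Q=1) = 1/16 + 1/8 + 1/16 = 1/4

H(P) = -[(1/2)·log₂(1/2) + (5/16)·log₂(5/16) + (3/16)·log₂(3/16)]
  = 0.5000 + 0.5244 + 0.4528
  = 1.4772 bits
H(Q) = -[(3/4)·log₂(3/4) + (1/4)·log₂(1/4)]
  = 0.3113 + 0.5000
  = 0.8113 bits

Maximum possible I(P;Q) = min(1.4772, 0.8113) = 0.8113 bits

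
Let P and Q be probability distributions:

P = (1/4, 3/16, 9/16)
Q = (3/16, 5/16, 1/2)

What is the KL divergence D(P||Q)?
D(P||Q) = Σ P(i) log₂(P(i)/Q(i))
  i=0: (1/4) × log₂((1/4)/(3/16)) = (1/4) × log₂(4/3) = 0.1038
  i=1: (3/16) × log₂((3/16)/(5/16)) = (3/16) × log₂(3/5) = -0.1382
  i=2: (9/16) × log₂((9/16)/(1/2)) = (9/16) × log₂(9/8) = 0.0956
D(P||Q) = 0.1038 - 0.1382 + 0.0956
  = 0.0612 bits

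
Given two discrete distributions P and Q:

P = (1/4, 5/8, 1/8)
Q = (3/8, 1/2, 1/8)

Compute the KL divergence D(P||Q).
D(P||Q) = Σ P(i) log₂(P(i)/Q(i))
  i=0: (1/4) × log₂((1/4)/(3/8)) = (1/4) × log₂(2/3) = -0.1462
  i=1: (5/8) × log₂((5/8)/(1/2)) = (5/8) × log₂(5/4) = 0.2012
  i=2: (1/8) × log₂((1/8)/(1/8)) = (1/8) × log₂(1) = 0.0000
D(P||Q) = -0.1462 + 0.2012 + 0.0000
  = 0.0550 bits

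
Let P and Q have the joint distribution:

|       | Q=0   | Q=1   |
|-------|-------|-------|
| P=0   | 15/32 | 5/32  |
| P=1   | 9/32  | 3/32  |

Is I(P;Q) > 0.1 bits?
Marginal P(P) (row sums):
  P(P=0) = 15/32 + 5/32 = 5/8
  P(P=1) = 9/32 + 3/32 = 3/8
Marginal P(Q) (column sums):
  P(Q=0) = 15/32 + 9/32 = 3/4
  P(Q=1) = 5/32 + 3/32 = 1/4

H(P) = -[(5/8)·log₂(5/8) + (3/8)·log₂(3/8)]
  = 0.4238 + 0.5306
  = 0.9544 bits
H(Q) = -[(3/4)·log₂(3/4) + (1/4)·log₂(1/4)]
  = 0.3113 + 0.5000
  = 0.8113 bits
H(P,Q) = -[(15/32)·log₂(15/32) + (5/32)·log₂(5/32) + (9/32)·log₂(9/32) + (3/32)·log₂(3/32)]
  = 0.5124 + 0.4184 + 0.5147 + 0.3202
  = 1.7657 bits

I(P;Q) = H(P) + H(Q) - H(P,Q)
  = 0.9544 + 0.8113 - 1.7657
  = 0.0000 bits

No. I(P;Q) = 0.0000 bits, which is ≤ 0.1 bits.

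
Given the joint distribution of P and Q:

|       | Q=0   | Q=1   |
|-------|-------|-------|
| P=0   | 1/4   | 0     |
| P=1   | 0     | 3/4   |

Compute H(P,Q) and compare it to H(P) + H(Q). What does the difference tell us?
Marginal P(P) (row sums):
  P(P=0) = 1/4 + 0 = 1/4
  P(P=1) = 0 + 3/4 = 3/4
Marginal P(Q) (column sums):
  P(Q=0) = 1/4 + 0 = 1/4
  P(Q=1) = 0 + 3/4 = 3/4

H(P,Q) = -[(1/4)·log₂(1/4) + (3/4)·log₂(3/4)]
  = 0.5000 + 0.3113
  = 0.8113 bits
H(P) = -[(1/4)·log₂(1/4) + (3/4)·log₂(3/4)]
  = 0.5000 + 0.3113
  = 0.8113 bits
H(Q) = -[(1/4)·log₂(1/4) + (3/4)·log₂(3/4)]
  = 0.5000 + 0.3113
  = 0.8113 bits

H(P) + H(Q) = 0.8113 + 0.8113 = 1.6226 bits
Difference: H(P) + H(Q) - H(P,Q) = 1.6226 - 0.8113 = 0.8113 bits = I(P;Q)

The difference is the mutual information; it is positive here, so P and Q are dependent (knowing one reduces uncertainty about the other by 0.8113 bits).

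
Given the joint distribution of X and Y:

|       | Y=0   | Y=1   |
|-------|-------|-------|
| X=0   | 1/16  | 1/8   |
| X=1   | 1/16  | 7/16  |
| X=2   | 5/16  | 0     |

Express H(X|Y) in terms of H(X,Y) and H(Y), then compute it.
H(X|Y) = H(X,Y) - H(Y)

Marginal P(Y) (column sums):
  P(Y=0) = 1/16 + 1/16 + 5/16 = 7/16
  P(Y=1) = 1/8 + 7/16 + 0 = 9/16

H(X,Y) = -[(1/16)·log₂(1/16) + (1/8)·log₂(1/8) + (1/16)·log₂(1/16) + (7/16)·log₂(7/16) + (5/16)·log₂(5/16)]
  = 0.2500 + 0.3750 + 0.2500 + 0.5218 + 0.5244
  = 1.9212 bits
H(Y) = -[(7/16)·log₂(7/16) + (9/16)·log₂(9/16)]
  = 0.5218 + 0.4669
  = 0.9887 bits

H(X|Y) = 1.9212 - 0.9887 = 0.9325 bits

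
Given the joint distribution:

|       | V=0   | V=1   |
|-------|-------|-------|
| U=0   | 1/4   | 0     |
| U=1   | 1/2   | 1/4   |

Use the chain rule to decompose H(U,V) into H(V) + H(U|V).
By the chain rule: H(U,V) = H(V) + H(U|V)

Marginal P(V) (column sums):
  P(V=0) = 1/4 + 1/2 = 3/4
  P(V=1) = 0 + 1/4 = 1/4
H(V) = -[(3/4)·log₂(3/4) + (1/4)·log₂(1/4)]
  = 0.3113 + 0.5000
  = 0.8113 bits
H(U|V) = -Σ P(U,V)·log₂ P(U|V), where P(U|V) = P(U,V) / P(V)
  (cells with P(U,V) = 0 contribute 0)
  (U=0,V=0): P(U|V) = (1/4)/(3/4) = 1/3;  -(1/4)·log₂(1/3) = 0.3962
  (U=1,V=0): P(U|V) = (1/2)/(3/4) = 2/3;  -(1/2)·log₂(2/3) = 0.2925
  (U=1,V=1): P(U|V) = (1/4)/(1/4) = 1;  -(1/4)·log₂(1) = 0.0000
H(U|V) = 0.3962 + 0.2925 + 0.0000
  = 0.6887 bits

H(U,V) = H(V) + H(U|V) = 0.8113 + 0.6887 = 1.5000 bits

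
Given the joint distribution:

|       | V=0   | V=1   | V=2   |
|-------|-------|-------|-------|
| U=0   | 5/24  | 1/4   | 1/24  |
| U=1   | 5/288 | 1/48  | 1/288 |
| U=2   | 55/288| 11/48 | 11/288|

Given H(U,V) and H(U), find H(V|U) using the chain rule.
From the chain rule: H(U,V) = H(U) + H(V|U)
Therefore: H(V|U) = H(U,V) - H(U)

H(U,V) = -[(5/24)·log₂(5/24) + (1/4)·log₂(1/4) + (1/24)·log₂(1/24) + (5/288)·log₂(5/288) + (1/48)·log₂(1/48) + (1/288)·log₂(1/288) + (55/288)·log₂(55/288) + (11/48)·log₂(11/48) + (11/288)·log₂(11/288)]
  = 0.4715 + 0.5000 + 0.1910 + 0.1015 + 0.1164 + 0.0284 + 0.4561 + 0.4871 + 0.1799
  = 2.5319 bits
Marginal P(U) (row sums):
  P(U=0) = 5/24 + 1/4 + 1/24 = 1/2
  P(U=1) = 5/288 + 1/48 + 1/288 = 1/24
  P(U=2) = 55/288 + 11/48 + 11/288 = 11/24
H(U) = -[(1/2)·log₂(1/2) + (1/24)·log₂(1/24) + (11/24)·log₂(11/24)]
  = 0.5000 + 0.1910 + 0.5159
  = 1.2069 bits

H(V|U) = 2.5319 - 1.2069 = 1.3250 bits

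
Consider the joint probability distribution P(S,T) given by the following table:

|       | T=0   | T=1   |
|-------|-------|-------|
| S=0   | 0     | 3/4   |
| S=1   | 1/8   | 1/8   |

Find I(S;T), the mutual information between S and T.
Marginal P(S) (row sums):
  P(S=0) = 0 + 3/4 = 3/4
  P(S=1) = 1/8 + 1/8 = 1/4
Marginal P(T) (column sums):
  P(T=0) = 0 + 1/8 = 1/8
  P(T=1) = 3/4 + 1/8 = 7/8

H(S) = -[(3/4)·log₂(3/4) + (1/4)·log₂(1/4)]
  = 0.3113 + 0.5000
  = 0.8113 bits
H(T) = -[(1/8)·log₂(1/8) + (7/8)·log₂(7/8)]
  = 0.3750 + 0.1686
  = 0.5436 bits
H(S,T) = -[(3/4)·log₂(3/4) + (1/8)·log₂(1/8) + (1/8)·log₂(1/8)]
  = 0.3113 + 0.3750 + 0.3750
  = 1.0613 bits

I(S;T) = H(S) + H(T) - H(S,T)
  = 0.8113 + 0.5436 - 1.0613
  = 0.2936 bits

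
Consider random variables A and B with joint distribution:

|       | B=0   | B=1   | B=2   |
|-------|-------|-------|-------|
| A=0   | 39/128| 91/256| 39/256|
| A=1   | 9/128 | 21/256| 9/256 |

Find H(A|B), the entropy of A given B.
Marginal P(B) (column sums):
  P(B=0) = 39/128 + 9/128 = 3/8
  P(B=1) = 91/256 + 21/256 = 7/16
  P(B=2) = 39/256 + 9/256 = 3/16

H(A|B) = -Σ P(A,B)·log₂ P(A|B), where P(A|B) = P(A,B) / P(B)
  (A=0,B=0): P(A|B) = (39/128)/(3/8) = 13/16;  -(39/128)·log₂(13/16) = 0.0913
  (A=0,B=1): P(A|B) = (91/256)/(7/16) = 13/16;  -(91/256)·log₂(13/16) = 0.1065
  (A=0,B=2): P(A|B) = (39/256)/(3/16) = 13/16;  -(39/256)·log₂(13/16) = 0.0456
  (A=1,B=0): P(A|B) = (9/128)/(3/8) = 3/16;  -(9/128)·log₂(3/16) = 0.1698
  (A=1,B=1): P(A|B) = (21/256)/(7/16) = 3/16;  -(21/256)·log₂(3/16) = 0.1981
  (A=1,B=2): P(A|B) = (9/256)/(3/16) = 3/16;  -(9/256)·log₂(3/16) = 0.0849
H(A|B) = 0.0913 + 0.1065 + 0.0456 + 0.1698 + 0.1981 + 0.0849
  = 0.6962 bits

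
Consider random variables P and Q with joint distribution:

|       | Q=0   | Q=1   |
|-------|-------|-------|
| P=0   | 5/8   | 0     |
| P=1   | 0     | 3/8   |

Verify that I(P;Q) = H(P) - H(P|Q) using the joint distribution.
Left side, from I(P;Q) = H(P) + H(Q) - H(P,Q):
Marginal P(P) (row sums):
  P(P=0) = 5/8 + 0 = 5/8
  P(P=1) = 0 + 3/8 = 3/8
Marginal P(Q) (column sums):
  P(Q=0) = 5/8 + 0 = 5/8
  P(Q=1) = 0 + 3/8 = 3/8

H(P) = -[(5/8)·log₂(5/8) + (3/8)·log₂(3/8)]
  = 0.4238 + 0.5306
  = 0.9544 bits
H(Q) = -[(5/8)·log₂(5/8) + (3/8)·log₂(3/8)]
  = 0.4238 + 0.5306
  = 0.9544 bits
H(P,Q) = -[(5/8)·log₂(5/8) + (3/8)·log₂(3/8)]
  = 0.4238 + 0.5306
  = 0.9544 bits

I(P;Q) = H(P) + H(Q) - H(P,Q)
  = 0.9544 + 0.9544 - 0.9544
  = 0.9544 bits

Right side, with H(P|Q) computed directly from the conditional probabilities:
H(P|Q) = -Σ P(P,Q)·log₂ P(P|Q), where P(P|Q) = P(P,Q) / P(Q)
  (cells with P(P,Q) = 0 contribute 0)
  (P=0,Q=0): P(P|Q) = (5/8)/(5/8) = 1;  -(5/8)·log₂(1) = 0.0000
  (P=1,Q=1): P(P|Q) = (3/8)/(3/8) = 1;  -(3/8)·log₂(1) = 0.0000
H(P|Q) = 0.0000 + 0.0000
  = 0.0000 bits
H(P) - H(P|Q) = 0.9544 - 0.0000 = 0.9544 bits

Both sides equal 0.9544 bits, so I(P;Q) = H(P) - H(P|Q) ✓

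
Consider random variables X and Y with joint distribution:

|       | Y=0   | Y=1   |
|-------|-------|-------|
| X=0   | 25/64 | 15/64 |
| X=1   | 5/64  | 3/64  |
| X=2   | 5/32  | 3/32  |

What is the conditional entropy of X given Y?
Marginal P(Y) (column sums):
  P(Y=0) = 25/64 + 5/64 + 5/32 = 5/8
  P(Y=1) = 15/64 + 3/64 + 3/32 = 3/8

H(X|Y) = -Σ P(X,Y)·log₂ P(X|Y), where P(X|Y) = P(X,Y) / P(Y)
  (X=0,Y=0): P(X|Y) = (25/64)/(5/8) = 5/8;  -(25/64)·log₂(5/8) = 0.2649
  (X=0,Y=1): P(X|Y) = (15/64)/(3/8) = 5/8;  -(15/64)·log₂(5/8) = 0.1589
  (X=1,Y=0): P(X|Y) = (5/64)/(5/8) = 1/8;  -(5/64)·log₂(1/8) = 0.2344
  (X=1,Y=1): P(X|Y) = (3/64)/(3/8) = 1/8;  -(3/64)·log₂(1/8) = 0.1406
  (X=2,Y=0): P(X|Y) = (5/32)/(5/8) = 1/4;  -(5/32)·log₂(1/4) = 0.3125
  (X=2,Y=1): P(X|Y) = (3/32)/(3/8) = 1/4;  -(3/32)·log₂(1/4) = 0.1875
H(X|Y) = 0.2649 + 0.1589 + 0.2344 + 0.1406 + 0.3125 + 0.1875
  = 1.2988 bits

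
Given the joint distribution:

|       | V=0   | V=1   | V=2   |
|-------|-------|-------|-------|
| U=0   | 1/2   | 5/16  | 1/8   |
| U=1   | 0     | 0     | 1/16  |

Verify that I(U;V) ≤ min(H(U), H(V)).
Marginal P(U) (row sums):
  P(U=0) = 1/2 + 5/16 + 1/8 = 15/16
  P(U=1) = 0 + 0 + 1/16 = 1/16
Marginal P(V) (column sums):
  P(V=0) = 1/2 + 0 = 1/2
  P(V=1) = 5/16 + 0 = 5/16
  P(V=2) = 1/8 + 1/16 = 3/16

H(U) = -[(15/16)·log₂(15/16) + (1/16)·log₂(1/16)]
  = 0.0873 + 0.2500
  = 0.3373 bits
H(V) = -[(1/2)·log₂(1/2) + (5/16)·log₂(5/16) + (3/16)·log₂(3/16)]
  = 0.5000 + 0.5244 + 0.4528
  = 1.4772 bits
H(U,V) = -[(1/2)·log₂(1/2) + (5/16)·log₂(5/16) + (1/8)·log₂(1/8) + (1/16)·log₂(1/16)]
  = 0.5000 + 0.5244 + 0.3750 + 0.2500
  = 1.6494 bits

I(U;V) = H(U) + H(V) - H(U,V)
  = 0.3373 + 1.4772 - 1.6494
  = 0.1651 bits

min(H(U), H(V)) = min(0.3373, 1.4772) = 0.3373 bits
Since 0.1651 ≤ 0.3373, the bound is satisfied ✓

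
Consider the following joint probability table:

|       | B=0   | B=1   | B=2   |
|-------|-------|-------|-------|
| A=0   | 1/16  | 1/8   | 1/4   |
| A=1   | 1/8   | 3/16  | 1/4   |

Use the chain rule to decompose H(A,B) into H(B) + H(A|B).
By the chain rule: H(A,B) = H(B) + H(A|B)

Marginal P(B) (column sums):
  P(B=0) = 1/16 + 1/8 = 3/16
  P(B=1) = 1/8 + 3/16 = 5/16
  P(B=2) = 1/4 + 1/4 = 1/2
H(B) = -[(3/16)·log₂(3/16) + (5/16)·log₂(5/16) + (1/2)·log₂(1/2)]
  = 0.4528 + 0.5244 + 0.5000
  = 1.4772 bits
H(A|B) = -Σ P(A,B)·log₂ P(A|B), where P(A|B) = P(A,B) / P(B)
  (A=0,B=0): P(A|B) = (1/16)/(3/16) = 1/3;  -(1/16)·log₂(1/3) = 0.0991
  (A=0,B=1): P(A|B) = (1/8)/(5/16) = 2/5;  -(1/8)·log₂(2/5) = 0.1652
  (A=0,B=2): P(A|B) = (1/4)/(1/2) = 1/2;  -(1/4)·log₂(1/2) = 0.2500
  (A=1,B=0): P(A|B) = (1/8)/(3/16) = 2/3;  -(1/8)·log₂(2/3) = 0.0731
  (A=1,B=1): P(A|B) = (3/16)/(5/16) = 3/5;  -(3/16)·log₂(3/5) = 0.1382
  (A=1,B=2): P(A|B) = (1/4)/(1/2) = 1/2;  -(1/4)·log₂(1/2) = 0.2500
H(A|B) = 0.0991 + 0.1652 + 0.2500 + 0.0731 + 0.1382 + 0.2500
  = 0.9756 bits

H(A,B) = H(B) + H(A|B) = 1.4772 + 0.9756 = 2.4528 bits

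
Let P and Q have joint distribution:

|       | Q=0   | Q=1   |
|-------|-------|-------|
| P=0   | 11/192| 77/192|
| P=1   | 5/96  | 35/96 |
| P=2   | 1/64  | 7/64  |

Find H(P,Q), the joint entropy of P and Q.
H(P,Q) = -Σ P(P,Q) log₂ P(P,Q), summed over the non-zero cells:
H(P,Q) = -[(11/192)·log₂(11/192) + (77/192)·log₂(77/192) + (5/96)·log₂(5/96) + (35/96)·log₂(35/96) + (1/64)·log₂(1/64) + (7/64)·log₂(7/64)]
  = 0.2364 + 0.5286 + 0.2220 + 0.5307 + 0.0938 + 0.3492
  = 1.9607 bits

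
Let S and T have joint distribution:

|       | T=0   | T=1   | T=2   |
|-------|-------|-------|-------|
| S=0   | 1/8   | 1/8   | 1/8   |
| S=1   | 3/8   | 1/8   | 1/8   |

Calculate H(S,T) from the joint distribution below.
H(S,T) = -Σ P(S,T) log₂ P(S,T), summed over the non-zero cells:
H(S,T) = -[(1/8)·log₂(1/8) + (1/8)·log₂(1/8) + (1/8)·log₂(1/8) + (3/8)·log₂(3/8) + (1/8)·log₂(1/8) + (1/8)·log₂(1/8)]
  = 0.3750 + 0.3750 + 0.3750 + 0.5306 + 0.3750 + 0.3750
  = 2.4056 bits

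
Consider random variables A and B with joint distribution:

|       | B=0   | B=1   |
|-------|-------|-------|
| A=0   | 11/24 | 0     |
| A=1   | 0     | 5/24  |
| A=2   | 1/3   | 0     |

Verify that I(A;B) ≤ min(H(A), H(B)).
Marginal P(A) (row sums):
  P(A=0) = 11/24 + 0 = 11/24
  P(A=1) = 0 + 5/24 = 5/24
  P(A=2) = 1/3 + 0 = 1/3
Marginal P(B) (column sums):
  P(B=0) = 11/24 + 0 + 1/3 = 19/24
  P(B=1) = 0 + 5/24 + 0 = 5/24

H(A) = -[(11/24)·log₂(11/24) + (5/24)·log₂(5/24) + (1/3)·log₂(1/3)]
  = 0.5159 + 0.4715 + 0.5283
  = 1.5157 bits
H(B) = -[(19/24)·log₂(19/24) + (5/24)·log₂(5/24)]
  = 0.2668 + 0.4715
  = 0.7383 bits
H(A,B) = -[(11/24)·log₂(11/24) + (5/24)·log₂(5/24) + (1/3)·log₂(1/3)]
  = 0.5159 + 0.4715 + 0.5283
  = 1.5157 bits

I(A;B) = H(A) + H(B) - H(A,B)
  = 1.5157 + 0.7383 - 1.5157
  = 0.7383 bits

min(H(A), H(B)) = min(1.5157, 0.7383) = 0.7383 bits
Since 0.7383 ≤ 0.7383, the bound is satisfied ✓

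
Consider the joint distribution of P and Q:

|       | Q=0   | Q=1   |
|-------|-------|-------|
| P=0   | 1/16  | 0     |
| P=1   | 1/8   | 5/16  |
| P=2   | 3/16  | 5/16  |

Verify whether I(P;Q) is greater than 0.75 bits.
Marginal P(P) (row sums):
  P(P=0) = 1/16 + 0 = 1/16
  P(P=1) = 1/8 + 5/16 = 7/16
  P(P=2) = 3/16 + 5/16 = 1/2
Marginal P(Q) (column sums):
  P(Q=0) = 1/16 + 1/8 + 3/16 = 3/8
  P(Q=1) = 0 + 5/16 + 5/16 = 5/8

H(P) = -[(1/16)·log₂(1/16) + (7/16)·log₂(7/16) + (1/2)·log₂(1/2)]
  = 0.2500 + 0.5218 + 0.5000
  = 1.2718 bits
H(Q) = -[(3/8)·log₂(3/8) + (5/8)·log₂(5/8)]
  = 0.5306 + 0.4238
  = 0.9544 bits
H(P,Q) = -[(1/16)·log₂(1/16) + (1/8)·log₂(1/8) + (5/16)·log₂(5/16) + (3/16)·log₂(3/16) + (5/16)·log₂(5/16)]
  = 0.2500 + 0.3750 + 0.5244 + 0.4528 + 0.5244
  = 2.1266 bits

I(P;Q) = H(P) + H(Q) - H(P,Q)
  = 1.2718 + 0.9544 - 2.1266
  = 0.0996 bits

No. I(P;Q) = 0.0996 bits, which is ≤ 0.75 bits.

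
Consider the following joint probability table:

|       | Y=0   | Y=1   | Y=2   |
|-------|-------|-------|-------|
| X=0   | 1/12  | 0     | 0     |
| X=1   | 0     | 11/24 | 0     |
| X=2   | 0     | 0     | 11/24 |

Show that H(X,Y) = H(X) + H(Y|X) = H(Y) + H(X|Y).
Marginal P(X) (row sums):
  P(X=0) = 1/12 + 0 + 0 = 1/12
  P(X=1) = 0 + 11/24 + 0 = 11/24
  P(X=2) = 0 + 0 + 11/24 = 11/24
Marginal P(Y) (column sums):
  P(Y=0) = 1/12 + 0 + 0 = 1/12
  P(Y=1) = 0 + 11/24 + 0 = 11/24
  P(Y=2) = 0 + 0 + 11/24 = 11/24

Decomposition 1: H(X) + H(Y|X)
H(X) = -[(1/12)·log₂(1/12) + (11/24)·log₂(11/24) + (11/24)·log₂(11/24)]
  = 0.2987 + 0.5159 + 0.5159
  = 1.3305 bits
H(Y|X) = -Σ P(X,Y)·log₂ P(Y|X), where P(Y|X) = P(X,Y) / P(X)
  (cells with P(X,Y) = 0 contribute 0)
  (X=0,Y=0): P(Y|X) = (1/12)/(1/12) = 1;  -(1/12)·log₂(1) = 0.0000
  (X=1,Y=1): P(Y|X) = (11/24)/(11/24) = 1;  -(11/24)·log₂(1) = 0.0000
  (X=2,Y=2): P(Y|X) = (11/24)/(11/24) = 1;  -(11/24)·log₂(1) = 0.0000
H(Y|X) = 0.0000 + 0.0000 + 0.0000
  = 0.0000 bits
H(X) + H(Y|X) = 1.3305 + 0.0000 = 1.3305 bits

Decomposition 2: H(Y) + H(X|Y)
H(Y) = -[(1/12)·log₂(1/12) + (11/24)·log₂(11/24) + (11/24)·log₂(11/24)]
  = 0.2987 + 0.5159 + 0.5159
  = 1.3305 bits
H(X|Y) = -Σ P(X,Y)·log₂ P(X|Y), where P(X|Y) = P(X,Y) / P(Y)
  (cells with P(X,Y) = 0 contribute 0)
  (X=0,Y=0): P(X|Y) = (1/12)/(1/12) = 1;  -(1/12)·log₂(1) = 0.0000
  (X=1,Y=1): P(X|Y) = (11/24)/(11/24) = 1;  -(11/24)·log₂(1) = 0.0000
  (X=2,Y=2): P(X|Y) = (11/24)/(11/24) = 1;  -(11/24)·log₂(1) = 0.0000
H(X|Y) = 0.0000 + 0.0000 + 0.0000
  = 0.0000 bits
H(Y) + H(X|Y) = 1.3305 + 0.0000 = 1.3305 bits

Direct computation of the joint entropy:
H(X,Y) = -[(1/12)·log₂(1/12) + (11/24)·log₂(11/24) + (11/24)·log₂(11/24)]
  = 0.2987 + 0.5159 + 0.5159
  = 1.3305 bits

All three agree: H(X,Y) = 1.3305 bits ✓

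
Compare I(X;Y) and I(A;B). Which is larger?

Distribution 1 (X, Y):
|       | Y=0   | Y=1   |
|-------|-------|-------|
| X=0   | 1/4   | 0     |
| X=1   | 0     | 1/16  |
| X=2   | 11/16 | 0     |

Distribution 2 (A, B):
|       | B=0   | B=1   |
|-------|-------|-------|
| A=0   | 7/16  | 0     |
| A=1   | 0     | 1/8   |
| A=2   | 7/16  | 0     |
Distribution 1 (X, Y):
Marginal P(X) (row sums):
  P(X=0) = 1/4 + 0 = 1/4
  P(X=1) = 0 + 1/16 = 1/16
  P(X=2) = 11/16 + 0 = 11/16
Marginal P(Y) (column sums):
  P(Y=0) = 1/4 + 0 + 11/16 = 15/16
  P(Y=1) = 0 + 1/16 + 0 = 1/16

H(X) = -[(1/4)·log₂(1/4) + (1/16)·log₂(1/16) + (11/16)·log₂(11/16)]
  = 0.5000 + 0.2500 + 0.3716
  = 1.1216 bits
H(Y) = -[(15/16)·log₂(15/16) + (1/16)·log₂(1/16)]
  = 0.0873 + 0.2500
  = 0.3373 bits
H(X,Y) = -[(1/4)·log₂(1/4) + (1/16)·log₂(1/16) + (11/16)·log₂(11/16)]
  = 0.5000 + 0.2500 + 0.3716
  = 1.1216 bits

I(X;Y) = H(X) + H(Y) - H(X,Y)
  = 1.1216 + 0.3373 - 1.1216
  = 0.3373 bits

Distribution 2 (A, B):
Marginal P(A) (row sums):
  P(A=0) = 7/16 + 0 = 7/16
  P(A=1) = 0 + 1/8 = 1/8
  P(A=2) = 7/16 + 0 = 7/16
Marginal P(B) (column sums):
  P(B=0) = 7/16 + 0 + 7/16 = 7/8
  P(B=1) = 0 + 1/8 + 0 = 1/8

H(A) = -[(7/16)·log₂(7/16) + (1/8)·log₂(1/8) + (7/16)·log₂(7/16)]
  = 0.5218 + 0.3750 + 0.5218
  = 1.4186 bits
H(B) = -[(7/8)·log₂(7/8) + (1/8)·log₂(1/8)]
  = 0.1686 + 0.3750
  = 0.5436 bits
H(A,B) = -[(7/16)·log₂(7/16) + (1/8)·log₂(1/8) + (7/16)·log₂(7/16)]
  = 0.5218 + 0.3750 + 0.5218
  = 1.4186 bits

I(A;B) = H(A) + H(B) - H(A,B)
  = 1.4186 + 0.5436 - 1.4186
  = 0.5436 bits

I(A;B) = 0.5436 bits > I(X;Y) = 0.3373 bits, so (A, B) has the higher mutual information (stronger dependence).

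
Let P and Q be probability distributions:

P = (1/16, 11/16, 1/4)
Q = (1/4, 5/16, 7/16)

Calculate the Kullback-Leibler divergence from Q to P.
D(P||Q) = Σ P(i) log₂(P(i)/Q(i))
  i=0: (1/16) × log₂((1/16)/(1/4)) = (1/16) × log₂(1/4) = -0.1250
  i=1: (11/16) × log₂((11/16)/(5/16)) = (11/16) × log₂(11/5) = 0.7820
  i=2: (1/4) × log₂((1/4)/(7/16)) = (1/4) × log₂(4/7) = -0.2018
D(P||Q) = -0.1250 + 0.7820 - 0.2018
  = 0.4552 bits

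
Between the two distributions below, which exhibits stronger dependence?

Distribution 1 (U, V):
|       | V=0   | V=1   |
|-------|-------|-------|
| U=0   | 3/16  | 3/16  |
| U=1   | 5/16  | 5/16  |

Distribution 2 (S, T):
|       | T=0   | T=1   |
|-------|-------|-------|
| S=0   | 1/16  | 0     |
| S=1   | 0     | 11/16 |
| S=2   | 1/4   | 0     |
Distribution 1 (U, V):
Marginal P(U) (row sums):
  P(U=0) = 3/16 + 3/16 = 3/8
  P(U=1) = 5/16 + 5/16 = 5/8
Marginal P(V) (column sums):
  P(V=0) = 3/16 + 5/16 = 1/2
  P(V=1) = 3/16 + 5/16 = 1/2

H(U) = -[(3/8)·log₂(3/8) + (5/8)·log₂(5/8)]
  = 0.5306 + 0.4238
  = 0.9544 bits
H(V) = -[(1/2)·log₂(1/2) + (1/2)·log₂(1/2)]
  = 0.5000 + 0.5000
  = 1.0000 bits
H(U,V) = -[(3/16)·log₂(3/16) + (3/16)·log₂(3/16) + (5/16)·log₂(5/16) + (5/16)·log₂(5/16)]
  = 0.4528 + 0.4528 + 0.5244 + 0.5244
  = 1.9544 bits

I(U;V) = H(U) + H(V) - H(U,V)
  = 0.9544 + 1.0000 - 1.9544
  = 0.0000 bits

Distribution 2 (S, T):
Marginal P(S) (row sums):
  P(S=0) = 1/16 + 0 = 1/16
  P(S=1) = 0 + 11/16 = 11/16
  P(S=2) = 1/4 + 0 = 1/4
Marginal P(T) (column sums):
  P(T=0) = 1/16 + 0 + 1/4 = 5/16
  P(T=1) = 0 + 11/16 + 0 = 11/16

H(S) = -[(1/16)·log₂(1/16) + (11/16)·log₂(11/16) + (1/4)·log₂(1/4)]
  = 0.2500 + 0.3716 + 0.5000
  = 1.1216 bits
H(T) = -[(5/16)·log₂(5/16) + (11/16)·log₂(11/16)]
  = 0.5244 + 0.3716
  = 0.8960 bits
H(S,T) = -[(1/16)·log₂(1/16) + (11/16)·log₂(11/16) + (1/4)·log₂(1/4)]
  = 0.2500 + 0.3716 + 0.5000
  = 1.1216 bits

I(S;T) = H(S) + H(T) - H(S,T)
  = 1.1216 + 0.8960 - 1.1216
  = 0.8960 bits

I(S;T) = 0.8960 bits > I(U;V) = 0.0000 bits, so (S, T) has the higher mutual information (stronger dependence).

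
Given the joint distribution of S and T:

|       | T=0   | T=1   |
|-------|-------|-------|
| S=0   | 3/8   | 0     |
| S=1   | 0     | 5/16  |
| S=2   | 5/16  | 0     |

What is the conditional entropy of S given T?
Marginal P(T) (column sums):
  P(T=0) = 3/8 + 0 + 5/16 = 11/16
  P(T=1) = 0 + 5/16 + 0 = 5/16

H(S|T) = -Σ P(S,T)·log₂ P(S|T), where P(S|T) = P(S,T) / P(T)
  (cells with P(S,T) = 0 contribute 0)
  (S=0,T=0): P(S|T) = (3/8)/(11/16) = 6/11;  -(3/8)·log₂(6/11) = 0.3279
  (S=1,T=1): P(S|T) = (5/16)/(5/16) = 1;  -(5/16)·log₂(1) = 0.0000
  (S=2,T=0): P(S|T) = (5/16)/(11/16) = 5/11;  -(5/16)·log₂(5/11) = 0.3555
H(S|T) = 0.3279 + 0.0000 + 0.3555
  = 0.6834 bits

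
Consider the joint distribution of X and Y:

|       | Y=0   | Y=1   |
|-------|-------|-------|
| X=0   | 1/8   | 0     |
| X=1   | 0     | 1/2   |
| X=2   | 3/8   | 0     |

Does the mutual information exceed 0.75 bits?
Marginal P(X) (row sums):
  P(X=0) = 1/8 + 0 = 1/8
  P(X=1) = 0 + 1/2 = 1/2
  P(X=2) = 3/8 + 0 = 3/8
Marginal P(Y) (column sums):
  P(Y=0) = 1/8 + 0 + 3/8 = 1/2
  P(Y=1) = 0 + 1/2 + 0 = 1/2

H(X) = -[(1/8)·log₂(1/8) + (1/2)·log₂(1/2) + (3/8)·log₂(3/8)]
  = 0.3750 + 0.5000 + 0.5306
  = 1.4056 bits
H(Y) = -[(1/2)·log₂(1/2) + (1/2)·log₂(1/2)]
  = 0.5000 + 0.5000
  = 1.0000 bits
H(X,Y) = -[(1/8)·log₂(1/8) + (1/2)·log₂(1/2) + (3/8)·log₂(3/8)]
  = 0.3750 + 0.5000 + 0.5306
  = 1.4056 bits

I(X;Y) = H(X) + H(Y) - H(X,Y)
  = 1.4056 + 1.0000 - 1.4056
  = 1.0000 bits

Yes. I(X;Y) = 1.0000 bits, which is > 0.75 bits.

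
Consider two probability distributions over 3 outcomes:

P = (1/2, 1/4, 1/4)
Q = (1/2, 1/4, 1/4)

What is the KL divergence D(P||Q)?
D(P||Q) = Σ P(i) log₂(P(i)/Q(i))
  i=0: (1/2) × log₂((1/2)/(1/2)) = (1/2) × log₂(1) = 0.0000
  i=1: (1/4) × log₂((1/4)/(1/4)) = (1/4) × log₂(1) = 0.0000
  i=2: (1/4) × log₂((1/4)/(1/4)) = (1/4) × log₂(1) = 0.0000
D(P||Q) = 0.0000 + 0.0000 + 0.0000
  = 0.0000 bits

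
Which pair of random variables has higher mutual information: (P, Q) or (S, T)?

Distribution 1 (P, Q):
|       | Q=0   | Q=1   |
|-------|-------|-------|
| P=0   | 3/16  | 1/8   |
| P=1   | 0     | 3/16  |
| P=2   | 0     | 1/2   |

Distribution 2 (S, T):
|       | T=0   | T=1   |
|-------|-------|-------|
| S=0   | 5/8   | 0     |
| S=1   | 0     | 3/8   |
Distribution 1 (P, Q):
Marginal P(P) (row sums):
  P(P=0) = 3/16 + 1/8 = 5/16
  P(P=1) = 0 + 3/16 = 3/16
  P(P=2) = 0 + 1/2 = 1/2
Marginal P(Q) (column sums):
  P(Q=0) = 3/16 + 0 + 0 = 3/16
  P(Q=1) = 1/8 + 3/16 + 1/2 = 13/16

H(P) = -[(5/16)·log₂(5/16) + (3/16)·log₂(3/16) + (1/2)·log₂(1/2)]
  = 0.5244 + 0.4528 + 0.5000
  = 1.4772 bits
H(Q) = -[(3/16)·log₂(3/16) + (13/16)·log₂(13/16)]
  = 0.4528 + 0.2434
  = 0.6962 bits
H(P,Q) = -[(3/16)·log₂(3/16) + (1/8)·log₂(1/8) + (3/16)·log₂(3/16) + (1/2)·log₂(1/2)]
  = 0.4528 + 0.3750 + 0.4528 + 0.5000
  = 1.7806 bits

I(P;Q) = H(P) + H(Q) - H(P,Q)
  = 1.4772 + 0.6962 - 1.7806
  = 0.3928 bits

Distribution 2 (S, T):
Marginal P(S) (row sums):
  P(S=0) = 5/8 + 0 = 5/8
  P(S=1) = 0 + 3/8 = 3/8
Marginal P(T) (column sums):
  P(T=0) = 5/8 + 0 = 5/8
  P(T=1) = 0 + 3/8 = 3/8

H(S) = -[(5/8)·log₂(5/8) + (3/8)·log₂(3/8)]
  = 0.4238 + 0.5306
  = 0.9544 bits
H(T) = -[(5/8)·log₂(5/8) + (3/8)·log₂(3/8)]
  = 0.4238 + 0.5306
  = 0.9544 bits
H(S,T) = -[(5/8)·log₂(5/8) + (3/8)·log₂(3/8)]
  = 0.4238 + 0.5306
  = 0.9544 bits

I(S;T) = H(S) + H(T) - H(S,T)
  = 0.9544 + 0.9544 - 0.9544
  = 0.9544 bits

I(S;T) = 0.9544 bits > I(P;Q) = 0.3928 bits, so (S, T) has the higher mutual information (stronger dependence).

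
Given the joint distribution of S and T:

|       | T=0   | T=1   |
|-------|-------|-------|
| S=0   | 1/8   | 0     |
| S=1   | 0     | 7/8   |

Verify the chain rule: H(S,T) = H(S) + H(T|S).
Left side:
H(S,T) = -[(1/8)·log₂(1/8) + (7/8)·log₂(7/8)]
  = 0.3750 + 0.1686
  = 0.5436 bits

Right side:
Marginal P(S) (row sums):
  P(S=0) = 1/8 + 0 = 1/8
  P(S=1) = 0 + 7/8 = 7/8
H(S) = -[(1/8)·log₂(1/8) + (7/8)·log₂(7/8)]
  = 0.3750 + 0.1686
  = 0.5436 bits
H(T|S) = -Σ P(S,T)·log₂ P(T|S), where P(T|S) = P(S,T) / P(S)
  (cells with P(S,T) = 0 contribute 0)
  (S=0,T=0): P(T|S) = (1/8)/(1/8) = 1;  -(1/8)·log₂(1) = 0.0000
  (S=1,T=1): P(T|S) = (7/8)/(7/8) = 1;  -(7/8)·log₂(1) = 0.0000
H(T|S) = 0.0000 + 0.0000
  = 0.0000 bits
H(S) + H(T|S) = 0.5436 + 0.0000 = 0.5436 bits

Both sides equal 0.5436 bits, so the chain rule holds ✓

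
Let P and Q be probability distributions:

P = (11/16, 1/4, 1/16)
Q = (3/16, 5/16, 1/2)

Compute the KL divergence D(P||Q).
D(P||Q) = Σ P(i) log₂(P(i)/Q(i))
  i=0: (11/16) × log₂((11/16)/(3/16)) = (11/16) × log₂(11/3) = 1.2887
  i=1: (1/4) × log₂((1/4)/(5/16)) = (1/4) × log₂(4/5) = -0.0805
  i=2: (1/16) × log₂((1/16)/(1/2)) = (1/16) × log₂(1/8) = -0.1875
D(P||Q) = 1.2887 - 0.0805 - 0.1875
  = 1.0207 bits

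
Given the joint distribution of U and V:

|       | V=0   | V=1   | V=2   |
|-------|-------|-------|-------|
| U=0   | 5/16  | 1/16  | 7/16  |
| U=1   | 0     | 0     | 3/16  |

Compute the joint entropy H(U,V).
H(U,V) = -Σ P(U,V) log₂ P(U,V), summed over the non-zero cells:
H(U,V) = -[(5/16)·log₂(5/16) + (1/16)·log₂(1/16) + (7/16)·log₂(7/16) + (3/16)·log₂(3/16)]
  = 0.5244 + 0.2500 + 0.5218 + 0.4528
  = 1.7490 bits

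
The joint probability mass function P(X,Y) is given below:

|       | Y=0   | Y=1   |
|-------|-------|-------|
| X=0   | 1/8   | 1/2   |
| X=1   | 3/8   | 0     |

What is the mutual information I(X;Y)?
Marginal P(X) (row sums):
  P(X=0) = 1/8 + 1/2 = 5/8
  P(X=1) = 3/8 + 0 = 3/8
Marginal P(Y) (column sums):
  P(Y=0) = 1/8 + 3/8 = 1/2
  P(Y=1) = 1/2 + 0 = 1/2

H(X) = -[(5/8)·log₂(5/8) + (3/8)·log₂(3/8)]
  = 0.4238 + 0.5306
  = 0.9544 bits
H(Y) = -[(1/2)·log₂(1/2) + (1/2)·log₂(1/2)]
  = 0.5000 + 0.5000
  = 1.0000 bits
H(X,Y) = -[(1/8)·log₂(1/8) + (1/2)·log₂(1/2) + (3/8)·log₂(3/8)]
  = 0.3750 + 0.5000 + 0.5306
  = 1.4056 bits

I(X;Y) = H(X) + H(Y) - H(X,Y)
  = 0.9544 + 1.0000 - 1.4056
  = 0.5488 bits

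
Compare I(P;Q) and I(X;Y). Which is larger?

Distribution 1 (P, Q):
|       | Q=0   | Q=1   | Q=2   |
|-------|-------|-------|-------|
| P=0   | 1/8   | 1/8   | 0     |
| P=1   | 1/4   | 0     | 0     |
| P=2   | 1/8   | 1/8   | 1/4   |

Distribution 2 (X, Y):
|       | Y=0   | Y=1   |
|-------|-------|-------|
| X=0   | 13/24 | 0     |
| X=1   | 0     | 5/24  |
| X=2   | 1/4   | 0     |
Distribution 1 (P, Q):
Marginal P(P) (row sums):
  P(P=0) = 1/8 + 1/8 + 0 = 1/4
  P(P=1) = 1/4 + 0 + 0 = 1/4
  P(P=2) = 1/8 + 1/8 + 1/4 = 1/2
Marginal P(Q) (column sums):
  P(Q=0) = 1/8 + 1/4 + 1/8 = 1/2
  P(Q=1) = 1/8 + 0 + 1/8 = 1/4
  P(Q=2) = 0 + 0 + 1/4 = 1/4

H(P) = -[(1/4)·log₂(1/4) + (1/4)·log₂(1/4) + (1/2)·log₂(1/2)]
  = 0.5000 + 0.5000 + 0.5000
  = 1.5000 bits
H(Q) = -[(1/2)·log₂(1/2) + (1/4)·log₂(1/4) + (1/4)·log₂(1/4)]
  = 0.5000 + 0.5000 + 0.5000
  = 1.5000 bits
H(P,Q) = -[(1/8)·log₂(1/8) + (1/8)·log₂(1/8) + (1/4)·log₂(1/4) + (1/8)·log₂(1/8) + (1/8)·log₂(1/8) + (1/4)·log₂(1/4)]
  = 0.3750 + 0.3750 + 0.5000 + 0.3750 + 0.3750 + 0.5000
  = 2.5000 bits

I(P;Q) = H(P) + H(Q) - H(P,Q)
  = 1.5000 + 1.5000 - 2.5000
  = 0.5000 bits

Distribution 2 (X, Y):
Marginal P(X) (row sums):
  P(X=0) = 13/24 + 0 = 13/24
  P(X=1) = 0 + 5/24 = 5/24
  P(X=2) = 1/4 + 0 = 1/4
Marginal P(Y) (column sums):
  P(Y=0) = 13/24 + 0 + 1/4 = 19/24
  P(Y=1) = 0 + 5/24 + 0 = 5/24

H(X) = -[(13/24)·log₂(13/24) + (5/24)·log₂(5/24) + (1/4)·log₂(1/4)]
  = 0.4791 + 0.4715 + 0.5000
  = 1.4506 bits
H(Y) = -[(19/24)·log₂(19/24) + (5/24)·log₂(5/24)]
  = 0.2668 + 0.4715
  = 0.7383 bits
H(X,Y) = -[(13/24)·log₂(13/24) + (5/24)·log₂(5/24) + (1/4)·log₂(1/4)]
  = 0.4791 + 0.4715 + 0.5000
  = 1.4506 bits

I(X;Y) = H(X) + H(Y) - H(X,Y)
  = 1.4506 + 0.7383 - 1.4506
  = 0.7383 bits

I(X;Y) = 0.7383 bits > I(P;Q) = 0.5000 bits, so (X, Y) has the higher mutual information (stronger dependence).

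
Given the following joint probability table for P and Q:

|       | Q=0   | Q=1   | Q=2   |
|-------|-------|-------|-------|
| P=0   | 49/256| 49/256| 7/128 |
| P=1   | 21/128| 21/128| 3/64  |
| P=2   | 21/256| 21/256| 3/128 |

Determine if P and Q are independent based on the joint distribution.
Marginal P(P) (row sums):
  P(P=0) = 49/256 + 49/256 + 7/128 = 7/16
  P(P=1) = 21/128 + 21/128 + 3/64 = 3/8
  P(P=2) = 21/256 + 21/256 + 3/128 = 3/16
Marginal P(Q) (column sums):
  P(Q=0) = 49/256 + 21/128 + 21/256 = 7/16
  P(Q=1) = 49/256 + 21/128 + 21/256 = 7/16
  P(Q=2) = 7/128 + 3/64 + 3/128 = 1/8

P and Q are independent iff P(P=i,Q=j) = P(P=i)·P(Q=j) for every cell.
  P(P=0)·P(Q=0) = 7/16 × 7/16 = 49/256 = P(P=0,Q=0) ✓
  P(P=0)·P(Q=1) = 7/16 × 7/16 = 49/256 = P(P=0,Q=1) ✓
  P(P=0)·P(Q=2) = 7/16 × 1/8 = 7/128 = P(P=0,Q=2) ✓
  P(P=1)·P(Q=0) = 3/8 × 7/16 = 21/128 = P(P=1,Q=0) ✓
  P(P=1)·P(Q=1) = 3/8 × 7/16 = 21/128 = P(P=1,Q=1) ✓
  P(P=1)·P(Q=2) = 3/8 × 1/8 = 3/64 = P(P=1,Q=2) ✓
  P(P=2)·P(Q=0) = 3/16 × 7/16 = 21/256 = P(P=2,Q=0) ✓
  P(P=2)·P(Q=1) = 3/16 × 7/16 = 21/256 = P(P=2,Q=1) ✓
  P(P=2)·P(Q=2) = 3/16 × 1/8 = 3/128 = P(P=2,Q=2) ✓

Yes, P and Q are independent: every cell factors, so I(P;Q) = 0 bits.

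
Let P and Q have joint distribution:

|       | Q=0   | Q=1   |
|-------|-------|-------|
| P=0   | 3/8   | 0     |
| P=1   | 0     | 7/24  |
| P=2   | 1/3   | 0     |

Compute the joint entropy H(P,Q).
H(P,Q) = -Σ P(P,Q) log₂ P(P,Q), summed over the non-zero cells:
H(P,Q) = -[(3/8)·log₂(3/8) + (7/24)·log₂(7/24) + (1/3)·log₂(1/3)]
  = 0.5306 + 0.5185 + 0.5283
  = 1.5774 bits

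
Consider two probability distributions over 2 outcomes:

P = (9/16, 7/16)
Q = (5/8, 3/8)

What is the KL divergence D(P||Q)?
D(P||Q) = Σ P(i) log₂(P(i)/Q(i))
  i=0: (9/16) × log₂((9/16)/(5/8)) = (9/16) × log₂(9/10) = -0.0855
  i=1: (7/16) × log₂((7/16)/(3/8)) = (7/16) × log₂(7/6) = 0.0973
D(P||Q) = -0.0855 + 0.0973
  = 0.0118 bits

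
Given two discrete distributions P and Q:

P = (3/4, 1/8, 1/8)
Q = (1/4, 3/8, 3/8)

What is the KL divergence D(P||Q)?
D(P||Q) = Σ P(i) log₂(P(i)/Q(i))
  i=0: (3/4) × log₂((3/4)/(1/4)) = (3/4) × log₂(3) = 1.1887
  i=1: (1/8) × log₂((1/8)/(3/8)) = (1/8) × log₂(1/3) = -0.1981
  i=2: (1/8) × log₂((1/8)/(3/8)) = (1/8) × log₂(1/3) = -0.1981
D(P||Q) = 1.1887 - 0.1981 - 0.1981
  = 0.7925 bits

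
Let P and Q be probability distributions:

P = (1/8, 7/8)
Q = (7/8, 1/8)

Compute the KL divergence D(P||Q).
D(P||Q) = Σ P(i) log₂(P(i)/Q(i))
  i=0: (1/8) × log₂((1/8)/(7/8)) = (1/8) × log₂(1/7) = -0.3509
  i=1: (7/8) × log₂((7/8)/(1/8)) = (7/8) × log₂(7) = 2.4564
D(P||Q) = -0.3509 + 2.4564
  = 2.1055 bits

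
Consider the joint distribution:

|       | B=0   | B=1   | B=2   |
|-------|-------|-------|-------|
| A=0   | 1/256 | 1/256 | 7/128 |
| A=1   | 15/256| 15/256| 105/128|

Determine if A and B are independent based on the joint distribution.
Marginal P(A) (row sums):
  P(A=0) = 1/256 + 1/256 + 7/128 = 1/16
  P(A=1) = 15/256 + 15/256 + 105/128 = 15/16
Marginal P(B) (column sums):
  P(B=0) = 1/256 + 15/256 = 1/16
  P(B=1) = 1/256 + 15/256 = 1/16
  P(B=2) = 7/128 + 105/128 = 7/8

A and B are independent iff P(A=i,B=j) = P(A=i)·P(B=j) for every cell.
  P(A=0)·P(B=0) = 1/16 × 1/16 = 1/256 = P(A=0,B=0) ✓
  P(A=0)·P(B=1) = 1/16 × 1/16 = 1/256 = P(A=0,B=1) ✓
  P(A=0)·P(B=2) = 1/16 × 7/8 = 7/128 = P(A=0,B=2) ✓
  P(A=1)·P(B=0) = 15/16 × 1/16 = 15/256 = P(A=1,B=0) ✓
  P(A=1)·P(B=1) = 15/16 × 1/16 = 15/256 = P(A=1,B=1) ✓
  P(A=1)·P(B=2) = 15/16 × 7/8 = 105/128 = P(A=1,B=2) ✓

Yes, A and B are independent: every cell factors, so I(A;B) = 0 bits.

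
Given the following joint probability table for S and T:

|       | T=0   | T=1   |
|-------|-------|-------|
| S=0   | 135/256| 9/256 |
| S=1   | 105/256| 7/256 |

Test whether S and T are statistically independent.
Marginal P(S) (row sums):
  P(S=0) = 135/256 + 9/256 = 9/16
  P(S=1) = 105/256 + 7/256 = 7/16
Marginal P(T) (column sums):
  P(T=0) = 135/256 + 105/256 = 15/16
  P(T=1) = 9/256 + 7/256 = 1/16

S and T are independent iff P(S=i,T=j) = P(S=i)·P(T=j) for every cell.
  P(S=0)·P(T=0) = 9/16 × 15/16 = 135/256 = P(S=0,T=0) ✓
  P(S=0)·P(T=1) = 9/16 × 1/16 = 9/256 = P(S=0,T=1) ✓
  P(S=1)·P(T=0) = 7/16 × 15/16 = 105/256 = P(S=1,T=0) ✓
  P(S=1)·P(T=1) = 7/16 × 1/16 = 7/256 = P(S=1,T=1) ✓

Yes, S and T are independent: every cell factors, so I(S;T) = 0 bits.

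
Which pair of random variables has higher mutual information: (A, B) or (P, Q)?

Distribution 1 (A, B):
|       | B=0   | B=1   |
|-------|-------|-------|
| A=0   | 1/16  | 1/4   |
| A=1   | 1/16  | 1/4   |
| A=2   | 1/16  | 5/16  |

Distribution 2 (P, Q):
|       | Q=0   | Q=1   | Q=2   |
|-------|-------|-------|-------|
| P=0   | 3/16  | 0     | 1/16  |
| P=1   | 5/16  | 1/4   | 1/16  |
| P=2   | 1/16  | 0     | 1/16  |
Distribution 1 (A, B):
Marginal P(A) (row sums):
  P(A=0) = 1/16 + 1/4 = 5/16
  P(A=1) = 1/16 + 1/4 = 5/16
  P(A=2) = 1/16 + 5/16 = 3/8
Marginal P(B) (column sums):
  P(B=0) = 1/16 + 1/16 + 1/16 = 3/16
  P(B=1) = 1/4 + 1/4 + 5/16 = 13/16

H(A) = -[(5/16)·log₂(5/16) + (5/16)·log₂(5/16) + (3/8)·log₂(3/8)]
  = 0.5244 + 0.5244 + 0.5306
  = 1.5794 bits
H(B) = -[(3/16)·log₂(3/16) + (13/16)·log₂(13/16)]
  = 0.4528 + 0.2434
  = 0.6962 bits
H(A,B) = -[(1/16)·log₂(1/16) + (1/4)·log₂(1/4) + (1/16)·log₂(1/16) + (1/4)·log₂(1/4) + (1/16)·log₂(1/16) + (5/16)·log₂(5/16)]
  = 0.2500 + 0.5000 + 0.2500 + 0.5000 + 0.2500 + 0.5244
  = 2.2744 bits

I(A;B) = H(A) + H(B) - H(A,B)
  = 1.5794 + 0.6962 - 2.2744
  = 0.0012 bits

Distribution 2 (P, Q):
Marginal P(P) (row sums):
  P(P=0) = 3/16 + 0 + 1/16 = 1/4
  P(P=1) = 5/16 + 1/4 + 1/16 = 5/8
  P(P=2) = 1/16 + 0 + 1/16 = 1/8
Marginal P(Q) (column sums):
  P(Q=0) = 3/16 + 5/16 + 1/16 = 9/16
  P(Q=1) = 0 + 1/4 + 0 = 1/4
  P(Q=2) = 1/16 + 1/16 + 1/16 = 3/16

H(P) = -[(1/4)·log₂(1/4) + (5/8)·log₂(5/8) + (1/8)·log₂(1/8)]
  = 0.5000 + 0.4238 + 0.3750
  = 1.2988 bits
H(Q) = -[(9/16)·log₂(9/16) + (1/4)·log₂(1/4) + (3/16)·log₂(3/16)]
  = 0.4669 + 0.5000 + 0.4528
  = 1.4197 bits
H(P,Q) = -[(3/16)·log₂(3/16) + (1/16)·log₂(1/16) + (5/16)·log₂(5/16) + (1/4)·log₂(1/4) + (1/16)·log₂(1/16) + (1/16)·log₂(1/16) + (1/16)·log₂(1/16)]
  = 0.4528 + 0.2500 + 0.5244 + 0.5000 + 0.2500 + 0.2500 + 0.2500
  = 2.4772 bits

I(P;Q) = H(P) + H(Q) - H(P,Q)
  = 1.2988 + 1.4197 - 2.4772
  = 0.2413 bits

I(P;Q) = 0.2413 bits > I(A;B) = 0.0012 bits, so (P, Q) has the higher mutual information (stronger dependence).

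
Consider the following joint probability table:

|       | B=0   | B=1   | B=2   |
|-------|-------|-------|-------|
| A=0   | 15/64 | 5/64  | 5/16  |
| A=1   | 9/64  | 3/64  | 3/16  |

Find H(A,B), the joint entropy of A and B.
H(A,B) = -Σ P(A,B) log₂ P(A,B), summed over the non-zero cells:
H(A,B) = -[(15/64)·log₂(15/64) + (5/64)·log₂(5/64) + (5/16)·log₂(5/16) + (9/64)·log₂(9/64) + (3/64)·log₂(3/64) + (3/16)·log₂(3/16)]
  = 0.4906 + 0.2873 + 0.5244 + 0.3980 + 0.2070 + 0.4528
  = 2.3601 bits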